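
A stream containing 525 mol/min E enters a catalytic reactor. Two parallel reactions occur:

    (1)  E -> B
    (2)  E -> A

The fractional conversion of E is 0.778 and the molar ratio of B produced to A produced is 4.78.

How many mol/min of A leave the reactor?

70.7 mol/min

Conversion of E: E consumed = 0.778 × 525 = 408.4 mol/min = 1ξ₁ + 1ξ₂.
Selectivity: 1ξ₁ / (1ξ₂) = 4.78 → ξ₁ = 4.78 ξ₂.
Substitute: (1·4.78 + 1) ξ₂ = 408.4 → ξ₂ = 70.67 mol/min, ξ₁ = 337.8 mol/min.
Outlet amounts (n = n₀ + Σ ν·ξ):
  E: 525 − 1(337.8) − 1(70.67) = 116.6
  B: 0 + 1(337.8) = 337.8
  A: 0 + 1(70.67) = 70.67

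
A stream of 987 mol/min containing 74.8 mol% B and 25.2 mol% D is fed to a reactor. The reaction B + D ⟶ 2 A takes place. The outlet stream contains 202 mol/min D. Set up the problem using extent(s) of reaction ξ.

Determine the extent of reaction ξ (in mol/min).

ξ = 46.7 mol/min

For D: n = n₀ − 1ξ → 202 = 248.7 − 1ξ, giving ξ = 46.72 mol/min.
Outlet amounts (n = n₀ + ν ξ):
  B: 738.3 − 1(46.72) = 691.6
  D: 248.7 − 1(46.72) = 202
  A: 0 + 2(46.72) = 93.45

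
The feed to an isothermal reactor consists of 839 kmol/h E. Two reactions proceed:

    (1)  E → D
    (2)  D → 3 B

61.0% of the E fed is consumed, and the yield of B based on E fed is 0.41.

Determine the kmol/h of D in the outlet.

Conversion of E: E consumed = 1ξ₁ = 0.61 × 839 → ξ₁ = 511.8 kmol/h.
Yield of B: 3ξ₂ / 839 = 0.41 → ξ₂ = 114.7 kmol/h.
Outlet amounts (n = n₀ + Σ ν·ξ):
  E: 839 − 1(511.8) = 327.2
  D: 0 + 1(511.8) − 1(114.7) = 397.1
  B: 0 + 3(114.7) = 344

397 kmol/h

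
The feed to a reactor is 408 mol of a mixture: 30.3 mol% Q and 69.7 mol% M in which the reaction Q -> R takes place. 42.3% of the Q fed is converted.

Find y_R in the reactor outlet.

Q reacted = 0.423 × 123.6 = 52.29 mol; ν_Q = −1, so ξ = 52.29/1 = 52.29 mol.
Outlet amounts (n = n₀ + ν ξ):
  Q: 123.6 − 1(52.29) = 71.33
  R: 0 + 1(52.29) = 52.29
  M: 284.4 (inert)
Total out = 408 mol; y_R = 52.29 / 408 = 0.1282.

0.128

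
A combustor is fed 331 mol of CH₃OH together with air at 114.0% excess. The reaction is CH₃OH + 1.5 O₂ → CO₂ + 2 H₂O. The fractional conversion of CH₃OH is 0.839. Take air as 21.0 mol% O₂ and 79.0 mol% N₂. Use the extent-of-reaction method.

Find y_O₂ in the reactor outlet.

0.117

Stoichiometric O₂ = 1.5 × 331 = 496.5 mol; O₂ fed = 496.5 × 2.140 = 1063 mol.
N₂ fed = 1063 × 79/21 = 3997 mol.
Fuel reacted = 0.839 × 331 → ξ = 277.7 mol.
Outlet (n = n₀ + ν ξ):
  CH₃OH: 331 − 1(277.7) = 53.29
  O₂: 1063 − 1.5(277.7) = 645.9
  N₂: 3997 (inert)
  CO₂: 0 + 1(277.7) = 277.7
  H₂O: 0 + 2(277.7) = 555.4
Total out = 5529 mol; y_O₂ = 645.9 / 5529 = 0.1168.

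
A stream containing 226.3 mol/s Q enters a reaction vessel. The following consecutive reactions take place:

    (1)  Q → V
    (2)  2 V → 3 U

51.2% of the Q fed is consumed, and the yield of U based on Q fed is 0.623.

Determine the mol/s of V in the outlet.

Conversion of Q: Q consumed = 1ξ₁ = 0.512 × 226.3 → ξ₁ = 115.9 mol/s.
Yield of U: 3ξ₂ / 226.3 = 0.623 → ξ₂ = 46.99 mol/s.
Outlet amounts (n = n₀ + Σ ν·ξ):
  Q: 226.3 − 1(115.9) = 110.4
  V: 0 + 1(115.9) − 2(46.99) = 21.88
  U: 0 + 3(46.99) = 141

21.9 mol/s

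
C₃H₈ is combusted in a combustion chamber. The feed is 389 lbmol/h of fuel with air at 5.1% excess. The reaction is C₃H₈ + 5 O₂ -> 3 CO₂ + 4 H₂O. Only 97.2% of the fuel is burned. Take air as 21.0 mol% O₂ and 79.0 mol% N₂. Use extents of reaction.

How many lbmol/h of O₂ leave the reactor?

Stoichiometric O₂ = 5 × 389 = 1945 lbmol/h; O₂ fed = 1945 × 1.051 = 2044 lbmol/h.
N₂ fed = 2044 × 79/21 = 7690 lbmol/h.
Fuel reacted = 0.972 × 389 → ξ = 378.1 lbmol/h.
Outlet (n = n₀ + ν ξ):
  C₃H₈: 389 − 1(378.1) = 10.89
  O₂: 2044 − 5(378.1) = 153.7
  N₂: 7690 (inert)
  CO₂: 0 + 3(378.1) = 1134
  H₂O: 0 + 4(378.1) = 1512

154 lbmol/h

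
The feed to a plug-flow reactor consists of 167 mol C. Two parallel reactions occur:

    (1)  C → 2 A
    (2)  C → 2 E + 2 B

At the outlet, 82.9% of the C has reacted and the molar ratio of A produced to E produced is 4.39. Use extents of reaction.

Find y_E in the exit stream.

0.144

Conversion of C: C consumed = 0.829 × 167 = 138.4 mol = 1ξ₁ + 1ξ₂.
Selectivity: 2ξ₁ / (2ξ₂) = 4.39 → ξ₁ = 4.39 ξ₂.
Substitute: (1·4.39 + 1) ξ₂ = 138.4 → ξ₂ = 25.69 mol, ξ₁ = 112.8 mol.
Outlet amounts (n = n₀ + Σ ν·ξ):
  C: 167 − 1(112.8) − 1(25.69) = 28.56
  A: 0 + 2(112.8) = 225.5
  E: 0 + 2(25.69) = 51.37
  B: 0 + 2(25.69) = 51.37
Total out = 356.8 mol; y_E = 51.37 / 356.8 = 0.144.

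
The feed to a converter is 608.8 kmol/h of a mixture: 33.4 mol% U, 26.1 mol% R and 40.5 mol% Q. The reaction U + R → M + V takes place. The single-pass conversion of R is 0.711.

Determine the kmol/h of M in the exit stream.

113 kmol/h

R reacted = 0.711 × 158.9 = 113 kmol/h; ν_R = −1, so ξ = 113/1 = 113 kmol/h.
Outlet amounts (n = n₀ + ν ξ):
  U: 203.3 − 1(113) = 90.36
  R: 158.9 − 1(113) = 45.92
  M: 0 + 1(113) = 113
  V: 0 + 1(113) = 113
  Q: 246.6 (inert)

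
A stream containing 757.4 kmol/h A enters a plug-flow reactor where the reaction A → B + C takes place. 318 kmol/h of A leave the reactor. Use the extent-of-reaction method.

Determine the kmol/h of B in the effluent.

For A: n = n₀ − 1ξ → 318 = 757.4 − 1ξ, giving ξ = 439.4 kmol/h.
Outlet amounts (n = n₀ + ν ξ):
  A: 757.4 − 1(439.4) = 318
  B: 0 + 1(439.4) = 439.4
  C: 0 + 1(439.4) = 439.4

439 kmol/h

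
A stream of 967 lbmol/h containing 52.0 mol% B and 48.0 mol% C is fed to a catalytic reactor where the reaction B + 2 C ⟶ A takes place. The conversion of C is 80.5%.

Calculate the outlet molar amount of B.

C reacted = 0.805 × 464.2 = 373.6 lbmol/h; ν_C = −2, so ξ = 373.6/2 = 186.8 lbmol/h.
Outlet amounts (n = n₀ + ν ξ):
  B: 502.8 − 1(186.8) = 316
  C: 464.2 − 2(186.8) = 90.51
  A: 0 + 1(186.8) = 186.8

316 lbmol/h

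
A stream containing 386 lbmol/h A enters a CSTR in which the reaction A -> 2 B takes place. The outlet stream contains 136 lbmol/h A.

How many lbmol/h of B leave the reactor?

For A: n = n₀ − 1ξ → 136 = 386 − 1ξ, giving ξ = 250 lbmol/h.
Outlet amounts (n = n₀ + ν ξ):
  A: 386 − 1(250) = 136
  B: 0 + 2(250) = 500

500 lbmol/h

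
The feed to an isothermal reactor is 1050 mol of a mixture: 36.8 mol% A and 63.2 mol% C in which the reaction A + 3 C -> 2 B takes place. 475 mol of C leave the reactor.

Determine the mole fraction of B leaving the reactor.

For C: n = n₀ − 3ξ → 475 = 663.6 − 3ξ, giving ξ = 62.87 mol.
Outlet amounts (n = n₀ + ν ξ):
  A: 386.4 − 1(62.87) = 323.5
  C: 663.6 − 3(62.87) = 475
  B: 0 + 2(62.87) = 125.7
Total out = 924.3 mol; y_B = 125.7 / 924.3 = 0.136.

0.136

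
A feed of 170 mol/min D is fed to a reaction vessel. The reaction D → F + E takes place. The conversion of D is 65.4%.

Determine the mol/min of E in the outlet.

D reacted = 0.654 × 170 = 111.2 mol/min; ν_D = −1, so ξ = 111.2/1 = 111.2 mol/min.
Outlet amounts (n = n₀ + ν ξ):
  D: 170 − 1(111.2) = 58.82
  F: 0 + 1(111.2) = 111.2
  E: 0 + 1(111.2) = 111.2

111 mol/min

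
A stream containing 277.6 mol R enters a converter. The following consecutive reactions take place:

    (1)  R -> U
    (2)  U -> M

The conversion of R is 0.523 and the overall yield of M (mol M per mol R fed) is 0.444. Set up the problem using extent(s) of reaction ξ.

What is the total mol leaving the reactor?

Conversion of R: R consumed = 1ξ₁ = 0.523 × 277.6 → ξ₁ = 145.2 mol.
Yield of M: 1ξ₂ / 277.6 = 0.444 → ξ₂ = 123.3 mol.
Outlet amounts (n = n₀ + Σ ν·ξ):
  R: 277.6 − 1(145.2) = 132.4
  U: 0 + 1(145.2) − 1(123.3) = 21.93
  M: 0 + 1(123.3) = 123.3
Total out = 132.4 + 21.93 + 123.3 = 277.6 mol.

278 mol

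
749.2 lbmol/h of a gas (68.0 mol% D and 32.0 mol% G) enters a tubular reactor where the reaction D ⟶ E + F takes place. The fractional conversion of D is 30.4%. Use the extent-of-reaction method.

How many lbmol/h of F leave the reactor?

155 lbmol/h

D reacted = 0.304 × 509.5 = 154.9 lbmol/h; ν_D = −1, so ξ = 154.9/1 = 154.9 lbmol/h.
Outlet amounts (n = n₀ + ν ξ):
  D: 509.5 − 1(154.9) = 354.6
  E: 0 + 1(154.9) = 154.9
  F: 0 + 1(154.9) = 154.9
  G: 239.7 (inert)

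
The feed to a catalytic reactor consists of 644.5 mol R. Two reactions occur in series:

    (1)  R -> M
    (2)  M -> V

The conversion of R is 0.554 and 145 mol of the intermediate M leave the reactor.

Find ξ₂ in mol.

ξ₂ = 212 mol

Conversion of R: R consumed = 1ξ₁ = 0.554 × 644.5 → ξ₁ = 357.1 mol.
M balance: n_M = 0 + 1ξ₁ − 1ξ₂ = 145 → ξ₂ = (1·357.1 − 145)/1 = 212.1 mol.
Outlet amounts (n = n₀ + Σ ν·ξ):
  R: 644.5 − 1(357.1) = 287.4
  M: 0 + 1(357.1) − 1(212.1) = 145
  V: 0 + 1(212.1) = 212.1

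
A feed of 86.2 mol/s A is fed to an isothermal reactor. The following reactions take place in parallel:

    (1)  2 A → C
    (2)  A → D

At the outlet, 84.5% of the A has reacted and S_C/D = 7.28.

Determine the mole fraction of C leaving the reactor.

Conversion of A: A consumed = 0.845 × 86.2 = 72.84 mol/s = 2ξ₁ + 1ξ₂.
Selectivity: 1ξ₁ / (1ξ₂) = 7.28 → ξ₁ = 7.28 ξ₂.
Substitute: (2·7.28 + 1) ξ₂ = 72.84 → ξ₂ = 4.681 mol/s, ξ₁ = 34.08 mol/s.
Outlet amounts (n = n₀ + Σ ν·ξ):
  A: 86.2 − 2(34.08) − 1(4.681) = 13.36
  C: 0 + 1(34.08) = 34.08
  D: 0 + 1(4.681) = 4.681
Total out = 52.12 mol/s; y_C = 34.08 / 52.12 = 0.6538.

0.654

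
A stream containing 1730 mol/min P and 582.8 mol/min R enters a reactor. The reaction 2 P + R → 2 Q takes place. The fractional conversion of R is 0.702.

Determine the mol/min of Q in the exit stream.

818 mol/min

R reacted = 0.702 × 582.8 = 409.1 mol/min; ν_R = −1, so ξ = 409.1/1 = 409.1 mol/min.
Outlet amounts (n = n₀ + ν ξ):
  P: 1730 − 2(409.1) = 911.7
  R: 582.8 − 1(409.1) = 173.7
  Q: 0 + 2(409.1) = 818.3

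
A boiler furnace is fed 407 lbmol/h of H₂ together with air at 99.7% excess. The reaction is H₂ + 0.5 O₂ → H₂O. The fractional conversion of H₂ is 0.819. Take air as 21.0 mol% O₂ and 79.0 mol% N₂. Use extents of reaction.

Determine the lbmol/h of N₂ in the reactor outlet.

Stoichiometric O₂ = 0.5 × 407 = 203.5 lbmol/h; O₂ fed = 203.5 × 1.997 = 406.4 lbmol/h.
N₂ fed = 406.4 × 79/21 = 1529 lbmol/h.
Fuel reacted = 0.819 × 407 → ξ = 333.3 lbmol/h.
Outlet (n = n₀ + ν ξ):
  H₂: 407 − 1(333.3) = 73.67
  O₂: 406.4 − 0.5(333.3) = 239.7
  N₂: 1529 (inert)
  H₂O: 0 + 1(333.3) = 333.3

1530 lbmol/h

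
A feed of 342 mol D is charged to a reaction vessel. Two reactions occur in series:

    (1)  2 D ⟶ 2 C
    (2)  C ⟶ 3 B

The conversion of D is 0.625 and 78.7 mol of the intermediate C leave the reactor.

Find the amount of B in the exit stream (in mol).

Conversion of D: D consumed = 2ξ₁ = 0.625 × 342 → ξ₁ = 106.9 mol.
C balance: n_C = 0 + 2ξ₁ − 1ξ₂ = 78.7 → ξ₂ = (2·106.9 − 78.7)/1 = 135.1 mol.
Outlet amounts (n = n₀ + Σ ν·ξ):
  D: 342 − 2(106.9) = 128.2
  C: 0 + 2(106.9) − 1(135.1) = 78.7
  B: 0 + 3(135.1) = 405.2

405 mol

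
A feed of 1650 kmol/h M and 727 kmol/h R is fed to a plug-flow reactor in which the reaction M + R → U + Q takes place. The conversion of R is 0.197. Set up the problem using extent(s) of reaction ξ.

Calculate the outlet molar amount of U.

R reacted = 0.197 × 727 = 143.2 kmol/h; ν_R = −1, so ξ = 143.2/1 = 143.2 kmol/h.
Outlet amounts (n = n₀ + ν ξ):
  M: 1650 − 1(143.2) = 1507
  R: 727 − 1(143.2) = 583.8
  U: 0 + 1(143.2) = 143.2
  Q: 0 + 1(143.2) = 143.2

143 kmol/h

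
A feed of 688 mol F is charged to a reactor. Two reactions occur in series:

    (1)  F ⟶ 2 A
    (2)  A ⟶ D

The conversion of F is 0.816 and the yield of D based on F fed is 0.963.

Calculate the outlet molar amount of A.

Conversion of F: F consumed = 1ξ₁ = 0.816 × 688 → ξ₁ = 561.4 mol.
Yield of D: 1ξ₂ / 688 = 0.963 → ξ₂ = 662.5 mol.
Outlet amounts (n = n₀ + Σ ν·ξ):
  F: 688 − 1(561.4) = 126.6
  A: 0 + 2(561.4) − 1(662.5) = 460.3
  D: 0 + 1(662.5) = 662.5

460 mol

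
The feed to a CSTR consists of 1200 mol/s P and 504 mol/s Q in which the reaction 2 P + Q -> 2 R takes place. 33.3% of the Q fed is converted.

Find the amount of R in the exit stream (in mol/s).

336 mol/s

Q reacted = 0.333 × 504 = 167.8 mol/s; ν_Q = −1, so ξ = 167.8/1 = 167.8 mol/s.
Outlet amounts (n = n₀ + ν ξ):
  P: 1200 − 2(167.8) = 864.3
  Q: 504 − 1(167.8) = 336.2
  R: 0 + 2(167.8) = 335.7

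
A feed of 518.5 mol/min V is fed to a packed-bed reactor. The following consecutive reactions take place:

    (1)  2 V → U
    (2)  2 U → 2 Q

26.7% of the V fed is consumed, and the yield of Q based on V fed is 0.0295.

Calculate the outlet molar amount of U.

Conversion of V: V consumed = 2ξ₁ = 0.267 × 518.5 → ξ₁ = 69.22 mol/min.
Yield of Q: 2ξ₂ / 518.5 = 0.0295 → ξ₂ = 7.648 mol/min.
Outlet amounts (n = n₀ + Σ ν·ξ):
  V: 518.5 − 2(69.22) = 380.1
  U: 0 + 1(69.22) − 2(7.648) = 53.92
  Q: 0 + 2(7.648) = 15.3

53.9 mol/min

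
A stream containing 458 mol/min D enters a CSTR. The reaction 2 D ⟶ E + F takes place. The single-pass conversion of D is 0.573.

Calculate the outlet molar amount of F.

D reacted = 0.573 × 458 = 262.4 mol/min; ν_D = −2, so ξ = 262.4/2 = 131.2 mol/min.
Outlet amounts (n = n₀ + ν ξ):
  D: 458 − 2(131.2) = 195.6
  E: 0 + 1(131.2) = 131.2
  F: 0 + 1(131.2) = 131.2

131 mol/min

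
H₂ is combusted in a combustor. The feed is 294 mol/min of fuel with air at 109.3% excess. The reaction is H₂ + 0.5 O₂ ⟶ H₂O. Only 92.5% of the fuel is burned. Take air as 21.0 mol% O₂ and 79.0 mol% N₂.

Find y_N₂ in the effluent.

Stoichiometric O₂ = 0.5 × 294 = 147 mol/min; O₂ fed = 147 × 2.093 = 307.7 mol/min.
N₂ fed = 307.7 × 79/21 = 1157 mol/min.
Fuel reacted = 0.925 × 294 → ξ = 271.9 mol/min.
Outlet (n = n₀ + ν ξ):
  H₂: 294 − 1(271.9) = 22.05
  O₂: 307.7 − 0.5(271.9) = 171.7
  N₂: 1157 (inert)
  H₂O: 0 + 1(271.9) = 271.9
Total out = 1623 mol/min; y_N₂ = 1157 / 1623 = 0.7131.

0.713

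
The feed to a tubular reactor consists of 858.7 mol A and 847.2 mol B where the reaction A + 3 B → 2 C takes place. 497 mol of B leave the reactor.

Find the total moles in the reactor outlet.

1470 mol

For B: n = n₀ − 3ξ → 497 = 847.2 − 3ξ, giving ξ = 116.7 mol.
Outlet amounts (n = n₀ + ν ξ):
  A: 858.7 − 1(116.7) = 742
  B: 847.2 − 3(116.7) = 497
  C: 0 + 2(116.7) = 233.5
Total out = 742 + 497 + 233.5 = 1472 mol.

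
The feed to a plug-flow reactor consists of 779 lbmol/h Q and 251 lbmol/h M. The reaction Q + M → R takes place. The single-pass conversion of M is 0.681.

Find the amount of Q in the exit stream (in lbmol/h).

608 lbmol/h

M reacted = 0.681 × 251 = 170.9 lbmol/h; ν_M = −1, so ξ = 170.9/1 = 170.9 lbmol/h.
Outlet amounts (n = n₀ + ν ξ):
  Q: 779 − 1(170.9) = 608.1
  M: 251 − 1(170.9) = 80.07
  R: 0 + 1(170.9) = 170.9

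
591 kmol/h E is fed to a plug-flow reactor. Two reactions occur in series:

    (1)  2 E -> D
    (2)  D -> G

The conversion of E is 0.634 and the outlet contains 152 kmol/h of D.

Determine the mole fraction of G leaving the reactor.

Conversion of E: E consumed = 2ξ₁ = 0.634 × 591 → ξ₁ = 187.3 kmol/h.
D balance: n_D = 0 + 1ξ₁ − 1ξ₂ = 152 → ξ₂ = (1·187.3 − 152)/1 = 35.35 kmol/h.
Outlet amounts (n = n₀ + Σ ν·ξ):
  E: 591 − 2(187.3) = 216.3
  D: 0 + 1(187.3) − 1(35.35) = 152
  G: 0 + 1(35.35) = 35.35
Total out = 403.7 kmol/h; y_G = 35.35 / 403.7 = 0.08757.

0.0876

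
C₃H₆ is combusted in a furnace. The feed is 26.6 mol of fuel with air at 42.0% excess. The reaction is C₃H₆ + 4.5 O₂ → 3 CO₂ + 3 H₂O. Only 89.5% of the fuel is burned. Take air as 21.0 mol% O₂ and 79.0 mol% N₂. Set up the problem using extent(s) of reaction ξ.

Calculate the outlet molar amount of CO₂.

Stoichiometric O₂ = 4.5 × 26.6 = 119.7 mol; O₂ fed = 119.7 × 1.420 = 170 mol.
N₂ fed = 170 × 79/21 = 639.4 mol.
Fuel reacted = 0.895 × 26.6 → ξ = 23.81 mol.
Outlet (n = n₀ + ν ξ):
  C₃H₆: 26.6 − 1(23.81) = 2.793
  O₂: 170 − 4.5(23.81) = 62.84
  N₂: 639.4 (inert)
  CO₂: 0 + 3(23.81) = 71.42
  H₂O: 0 + 3(23.81) = 71.42

71.4 mol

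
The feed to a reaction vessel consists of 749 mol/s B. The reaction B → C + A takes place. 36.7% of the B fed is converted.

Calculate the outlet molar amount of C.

B reacted = 0.367 × 749 = 274.9 mol/s; ν_B = −1, so ξ = 274.9/1 = 274.9 mol/s.
Outlet amounts (n = n₀ + ν ξ):
  B: 749 − 1(274.9) = 474.1
  C: 0 + 1(274.9) = 274.9
  A: 0 + 1(274.9) = 274.9

275 mol/s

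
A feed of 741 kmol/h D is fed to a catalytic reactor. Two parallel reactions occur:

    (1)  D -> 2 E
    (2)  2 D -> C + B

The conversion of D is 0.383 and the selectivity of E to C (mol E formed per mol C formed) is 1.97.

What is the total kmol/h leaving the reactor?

835 kmol/h

Conversion of D: D consumed = 0.383 × 741 = 283.8 kmol/h = 1ξ₁ + 2ξ₂.
Selectivity: 2ξ₁ / (1ξ₂) = 1.97 → ξ₁ = 0.985 ξ₂.
Substitute: (1·0.985 + 2) ξ₂ = 283.8 → ξ₂ = 95.08 kmol/h, ξ₁ = 93.65 kmol/h.
Outlet amounts (n = n₀ + Σ ν·ξ):
  D: 741 − 1(93.65) − 2(95.08) = 457.2
  E: 0 + 2(93.65) = 187.3
  C: 0 + 1(95.08) = 95.08
  B: 0 + 1(95.08) = 95.08
Total out = 457.2 + 187.3 + 95.08 + 95.08 = 834.7 kmol/h.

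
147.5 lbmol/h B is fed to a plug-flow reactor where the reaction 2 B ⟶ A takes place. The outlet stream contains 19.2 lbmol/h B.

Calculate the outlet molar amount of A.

64.2 lbmol/h

For B: n = n₀ − 2ξ → 19.2 = 147.5 − 2ξ, giving ξ = 64.15 lbmol/h.
Outlet amounts (n = n₀ + ν ξ):
  B: 147.5 − 2(64.15) = 19.2
  A: 0 + 1(64.15) = 64.15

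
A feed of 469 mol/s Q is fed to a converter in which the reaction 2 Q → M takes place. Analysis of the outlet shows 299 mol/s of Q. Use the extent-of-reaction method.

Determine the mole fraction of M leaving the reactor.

0.221

For Q: n = n₀ − 2ξ → 299 = 469 − 2ξ, giving ξ = 85 mol/s.
Outlet amounts (n = n₀ + ν ξ):
  Q: 469 − 2(85) = 299
  M: 0 + 1(85) = 85
Total out = 384 mol/s; y_M = 85 / 384 = 0.2214.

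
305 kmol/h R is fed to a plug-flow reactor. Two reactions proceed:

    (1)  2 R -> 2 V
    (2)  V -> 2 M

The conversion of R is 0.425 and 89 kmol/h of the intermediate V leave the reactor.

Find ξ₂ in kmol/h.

ξ₂ = 40.6 kmol/h

Conversion of R: R consumed = 2ξ₁ = 0.425 × 305 → ξ₁ = 64.81 kmol/h.
V balance: n_V = 0 + 2ξ₁ − 1ξ₂ = 89 → ξ₂ = (2·64.81 − 89)/1 = 40.62 kmol/h.
Outlet amounts (n = n₀ + Σ ν·ξ):
  R: 305 − 2(64.81) = 175.4
  V: 0 + 2(64.81) − 1(40.62) = 89
  M: 0 + 2(40.62) = 81.25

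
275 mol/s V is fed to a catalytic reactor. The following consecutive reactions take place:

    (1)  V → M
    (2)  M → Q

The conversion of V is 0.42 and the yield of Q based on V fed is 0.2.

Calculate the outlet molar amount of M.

60.5 mol/s

Conversion of V: V consumed = 1ξ₁ = 0.42 × 275 → ξ₁ = 115.5 mol/s.
Yield of Q: 1ξ₂ / 275 = 0.2 → ξ₂ = 55 mol/s.
Outlet amounts (n = n₀ + Σ ν·ξ):
  V: 275 − 1(115.5) = 159.5
  M: 0 + 1(115.5) − 1(55) = 60.5
  Q: 0 + 1(55) = 55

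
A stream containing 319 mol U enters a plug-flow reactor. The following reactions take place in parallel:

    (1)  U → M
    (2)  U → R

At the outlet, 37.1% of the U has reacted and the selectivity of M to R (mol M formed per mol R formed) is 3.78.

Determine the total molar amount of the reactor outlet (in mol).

Conversion of U: U consumed = 0.371 × 319 = 118.3 mol = 1ξ₁ + 1ξ₂.
Selectivity: 1ξ₁ / (1ξ₂) = 3.78 → ξ₁ = 3.78 ξ₂.
Substitute: (1·3.78 + 1) ξ₂ = 118.3 → ξ₂ = 24.76 mol, ξ₁ = 93.59 mol.
Outlet amounts (n = n₀ + Σ ν·ξ):
  U: 319 − 1(93.59) − 1(24.76) = 200.7
  M: 0 + 1(93.59) = 93.59
  R: 0 + 1(24.76) = 24.76
Total out = 200.7 + 93.59 + 24.76 = 319 mol.

319 mol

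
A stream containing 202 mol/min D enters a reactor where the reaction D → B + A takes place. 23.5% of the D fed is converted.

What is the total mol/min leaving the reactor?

D reacted = 0.235 × 202 = 47.47 mol/min; ν_D = −1, so ξ = 47.47/1 = 47.47 mol/min.
Outlet amounts (n = n₀ + ν ξ):
  D: 202 − 1(47.47) = 154.5
  B: 0 + 1(47.47) = 47.47
  A: 0 + 1(47.47) = 47.47
Total out = 154.5 + 47.47 + 47.47 = 249.5 mol/min.

249 mol/min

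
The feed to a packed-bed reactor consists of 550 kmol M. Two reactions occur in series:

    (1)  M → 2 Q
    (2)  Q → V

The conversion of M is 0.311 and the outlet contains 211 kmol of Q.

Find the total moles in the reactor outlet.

721 kmol

Conversion of M: M consumed = 1ξ₁ = 0.311 × 550 → ξ₁ = 171.1 kmol.
Q balance: n_Q = 0 + 2ξ₁ − 1ξ₂ = 211 → ξ₂ = (2·171.1 − 211)/1 = 131.1 kmol.
Outlet amounts (n = n₀ + Σ ν·ξ):
  M: 550 − 1(171.1) = 378.9
  Q: 0 + 2(171.1) − 1(131.1) = 211
  V: 0 + 1(131.1) = 131.1
Total out = 378.9 + 211 + 131.1 = 721 kmol.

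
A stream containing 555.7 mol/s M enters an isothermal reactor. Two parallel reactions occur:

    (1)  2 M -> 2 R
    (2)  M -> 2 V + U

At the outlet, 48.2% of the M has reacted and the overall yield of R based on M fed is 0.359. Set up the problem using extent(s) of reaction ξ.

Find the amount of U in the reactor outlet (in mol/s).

Yield of R: 2ξ₁ / 555.7 = 0.359 → ξ₁ = 99.75 mol/s.
Conversion of M: 2ξ₁ + 1ξ₂ = 0.482 × 555.7 = 267.8 → ξ₂ = 68.35 mol/s.
Outlet amounts (n = n₀ + Σ ν·ξ):
  M: 555.7 − 2(99.75) − 1(68.35) = 287.9
  R: 0 + 2(99.75) = 199.5
  V: 0 + 2(68.35) = 136.7
  U: 0 + 1(68.35) = 68.35

68.4 mol/s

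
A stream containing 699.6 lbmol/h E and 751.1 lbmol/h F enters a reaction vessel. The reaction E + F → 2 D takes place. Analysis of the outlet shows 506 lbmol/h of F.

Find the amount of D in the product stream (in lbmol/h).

490 lbmol/h

For F: n = n₀ − 1ξ → 506 = 751.1 − 1ξ, giving ξ = 245.1 lbmol/h.
Outlet amounts (n = n₀ + ν ξ):
  E: 699.6 − 1(245.1) = 454.5
  F: 751.1 − 1(245.1) = 506
  D: 0 + 2(245.1) = 490.2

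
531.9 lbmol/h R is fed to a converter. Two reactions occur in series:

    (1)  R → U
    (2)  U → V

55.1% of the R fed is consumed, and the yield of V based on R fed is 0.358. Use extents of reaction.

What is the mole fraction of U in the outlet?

0.193

Conversion of R: R consumed = 1ξ₁ = 0.551 × 531.9 → ξ₁ = 293.1 lbmol/h.
Yield of V: 1ξ₂ / 531.9 = 0.358 → ξ₂ = 190.4 lbmol/h.
Outlet amounts (n = n₀ + Σ ν·ξ):
  R: 531.9 − 1(293.1) = 238.8
  U: 0 + 1(293.1) − 1(190.4) = 102.7
  V: 0 + 1(190.4) = 190.4
Total out = 531.9 lbmol/h; y_U = 102.7 / 531.9 = 0.193.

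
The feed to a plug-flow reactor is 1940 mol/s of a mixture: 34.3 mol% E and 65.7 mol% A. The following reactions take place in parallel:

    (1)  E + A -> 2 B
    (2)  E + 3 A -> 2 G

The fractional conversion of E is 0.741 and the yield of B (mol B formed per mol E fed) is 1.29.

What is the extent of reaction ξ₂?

Yield of B: 2ξ₁ / 665.4 = 1.29 → ξ₁ = 429.2 mol/s.
Conversion of E: 1ξ₁ + 1ξ₂ = 0.741 × 665.4 = 493.1 → ξ₂ = 63.88 mol/s.
Outlet amounts (n = n₀ + Σ ν·ξ):
  E: 665.4 − 1(429.2) − 1(63.88) = 172.3
  A: 1275 − 1(429.2) − 3(63.88) = 653.7
  B: 0 + 2(429.2) = 858.4
  G: 0 + 2(63.88) = 127.8

ξ₂ = 63.9 mol/s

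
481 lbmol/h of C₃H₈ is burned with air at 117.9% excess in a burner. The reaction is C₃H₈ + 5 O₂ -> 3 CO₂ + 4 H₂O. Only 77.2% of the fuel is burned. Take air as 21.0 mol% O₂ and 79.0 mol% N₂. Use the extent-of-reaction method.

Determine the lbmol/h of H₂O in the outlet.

Stoichiometric O₂ = 5 × 481 = 2405 lbmol/h; O₂ fed = 2405 × 2.179 = 5240 lbmol/h.
N₂ fed = 5240 × 79/21 = 19710 lbmol/h.
Fuel reacted = 0.772 × 481 → ξ = 371.3 lbmol/h.
Outlet (n = n₀ + ν ξ):
  C₃H₈: 481 − 1(371.3) = 109.7
  O₂: 5240 − 5(371.3) = 3384
  N₂: 19710 (inert)
  CO₂: 0 + 3(371.3) = 1114
  H₂O: 0 + 4(371.3) = 1485

1490 lbmol/h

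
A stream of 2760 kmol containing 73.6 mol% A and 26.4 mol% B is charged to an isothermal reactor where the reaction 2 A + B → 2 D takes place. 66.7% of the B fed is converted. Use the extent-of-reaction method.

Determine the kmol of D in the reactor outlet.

972 kmol

B reacted = 0.667 × 728.6 = 486 kmol; ν_B = −1, so ξ = 486/1 = 486 kmol.
Outlet amounts (n = n₀ + ν ξ):
  A: 2031 − 2(486) = 1059
  B: 728.6 − 1(486) = 242.6
  D: 0 + 2(486) = 972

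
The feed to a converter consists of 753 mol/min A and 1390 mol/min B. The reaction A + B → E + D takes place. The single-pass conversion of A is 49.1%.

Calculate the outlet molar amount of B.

A reacted = 0.491 × 753 = 369.7 mol/min; ν_A = −1, so ξ = 369.7/1 = 369.7 mol/min.
Outlet amounts (n = n₀ + ν ξ):
  A: 753 − 1(369.7) = 383.3
  B: 1390 − 1(369.7) = 1020
  E: 0 + 1(369.7) = 369.7
  D: 0 + 1(369.7) = 369.7

1020 mol/min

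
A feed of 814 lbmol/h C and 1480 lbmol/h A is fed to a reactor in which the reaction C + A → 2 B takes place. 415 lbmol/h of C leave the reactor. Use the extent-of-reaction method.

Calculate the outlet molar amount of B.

For C: n = n₀ − 1ξ → 415 = 814 − 1ξ, giving ξ = 399 lbmol/h.
Outlet amounts (n = n₀ + ν ξ):
  C: 814 − 1(399) = 415
  A: 1480 − 1(399) = 1081
  B: 0 + 2(399) = 798

798 lbmol/h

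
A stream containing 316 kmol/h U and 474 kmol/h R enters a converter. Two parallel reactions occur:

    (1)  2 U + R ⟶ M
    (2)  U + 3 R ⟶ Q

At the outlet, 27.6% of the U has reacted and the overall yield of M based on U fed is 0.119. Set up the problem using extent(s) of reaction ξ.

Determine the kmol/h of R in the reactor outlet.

Yield of M: 1ξ₁ / 316 = 0.119 → ξ₁ = 37.6 kmol/h.
Conversion of U: 2ξ₁ + 1ξ₂ = 0.276 × 316 = 87.22 → ξ₂ = 12.01 kmol/h.
Outlet amounts (n = n₀ + Σ ν·ξ):
  U: 316 − 2(37.6) − 1(12.01) = 228.8
  R: 474 − 1(37.6) − 3(12.01) = 400.4
  M: 0 + 1(37.6) = 37.6
  Q: 0 + 1(12.01) = 12.01

400 kmol/h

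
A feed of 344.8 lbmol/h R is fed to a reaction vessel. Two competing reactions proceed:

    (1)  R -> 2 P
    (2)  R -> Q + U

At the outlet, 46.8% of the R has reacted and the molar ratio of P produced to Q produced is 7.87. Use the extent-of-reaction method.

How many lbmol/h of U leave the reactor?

Conversion of R: R consumed = 0.468 × 344.8 = 161.4 lbmol/h = 1ξ₁ + 1ξ₂.
Selectivity: 2ξ₁ / (1ξ₂) = 7.87 → ξ₁ = 3.935 ξ₂.
Substitute: (1·3.935 + 1) ξ₂ = 161.4 → ξ₂ = 32.7 lbmol/h, ξ₁ = 128.7 lbmol/h.
Outlet amounts (n = n₀ + Σ ν·ξ):
  R: 344.8 − 1(128.7) − 1(32.7) = 183.4
  P: 0 + 2(128.7) = 257.3
  Q: 0 + 1(32.7) = 32.7
  U: 0 + 1(32.7) = 32.7

32.7 lbmol/h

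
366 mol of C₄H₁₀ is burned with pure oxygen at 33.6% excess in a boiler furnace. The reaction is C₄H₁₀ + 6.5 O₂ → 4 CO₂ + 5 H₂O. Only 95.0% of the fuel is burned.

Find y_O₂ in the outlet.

Stoichiometric O₂ = 6.5 × 366 = 2379 mol; O₂ fed = 2379 × 1.336 = 3178 mol.
Fuel reacted = 0.95 × 366 → ξ = 347.7 mol.
Outlet (n = n₀ + ν ξ):
  C₄H₁₀: 366 − 1(347.7) = 18.3
  O₂: 3178 − 6.5(347.7) = 918.3
  CO₂: 0 + 4(347.7) = 1391
  H₂O: 0 + 5(347.7) = 1738
Total out = 4066 mol; y_O₂ = 918.3 / 4066 = 0.2259.

0.226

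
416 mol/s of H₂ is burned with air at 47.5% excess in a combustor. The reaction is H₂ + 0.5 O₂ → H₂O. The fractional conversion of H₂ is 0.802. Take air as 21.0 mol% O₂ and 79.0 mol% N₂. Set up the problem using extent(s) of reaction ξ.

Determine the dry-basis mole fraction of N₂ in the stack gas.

Stoichiometric O₂ = 0.5 × 416 = 208 mol/s; O₂ fed = 208 × 1.475 = 306.8 mol/s.
N₂ fed = 306.8 × 79/21 = 1154 mol/s.
Fuel reacted = 0.802 × 416 → ξ = 333.6 mol/s.
Outlet (n = n₀ + ν ξ):
  H₂: 416 − 1(333.6) = 82.37
  O₂: 306.8 − 0.5(333.6) = 140
  N₂: 1154 (inert)
  H₂O: 0 + 1(333.6) = 333.6
Dry total = 1377 mol/s; y_N₂ (dry) = 1154 / 1377 = 0.8385.

0.838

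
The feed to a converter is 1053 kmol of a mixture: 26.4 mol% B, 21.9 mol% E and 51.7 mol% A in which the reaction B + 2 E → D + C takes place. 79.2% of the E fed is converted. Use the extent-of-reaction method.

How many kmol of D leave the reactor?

91.3 kmol

E reacted = 0.792 × 230.6 = 182.6 kmol; ν_E = −2, so ξ = 182.6/2 = 91.32 kmol.
Outlet amounts (n = n₀ + ν ξ):
  B: 278 − 1(91.32) = 186.7
  E: 230.6 − 2(91.32) = 47.97
  D: 0 + 1(91.32) = 91.32
  C: 0 + 1(91.32) = 91.32
  A: 544.4 (inert)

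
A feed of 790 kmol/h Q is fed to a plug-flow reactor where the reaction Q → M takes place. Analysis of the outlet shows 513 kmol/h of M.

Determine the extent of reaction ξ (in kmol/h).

ξ = 513 kmol/h

For M: n = n₀ + 1ξ → 513 = 0 + 1ξ, giving ξ = 513 kmol/h.
Outlet amounts (n = n₀ + ν ξ):
  Q: 790 − 1(513) = 277
  M: 0 + 1(513) = 513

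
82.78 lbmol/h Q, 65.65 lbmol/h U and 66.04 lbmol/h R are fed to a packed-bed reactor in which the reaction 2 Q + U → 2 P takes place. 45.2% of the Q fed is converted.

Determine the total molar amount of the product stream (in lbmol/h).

Q reacted = 0.452 × 82.78 = 37.42 lbmol/h; ν_Q = −2, so ξ = 37.42/2 = 18.71 lbmol/h.
Outlet amounts (n = n₀ + ν ξ):
  Q: 82.78 − 2(18.71) = 45.36
  U: 65.65 − 1(18.71) = 46.94
  P: 0 + 2(18.71) = 37.42
  R: 66.04 (inert)
Total out = 45.36 + 46.94 + 37.42 + 66.04 = 195.8 lbmol/h.

196 lbmol/h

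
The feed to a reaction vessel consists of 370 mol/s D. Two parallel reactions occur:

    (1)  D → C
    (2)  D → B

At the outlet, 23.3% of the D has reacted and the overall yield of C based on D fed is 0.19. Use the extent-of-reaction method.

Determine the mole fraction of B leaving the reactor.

0.043

Yield of C: 1ξ₁ / 370 = 0.19 → ξ₁ = 70.3 mol/s.
Conversion of D: 1ξ₁ + 1ξ₂ = 0.233 × 370 = 86.21 → ξ₂ = 15.91 mol/s.
Outlet amounts (n = n₀ + Σ ν·ξ):
  D: 370 − 1(70.3) − 1(15.91) = 283.8
  C: 0 + 1(70.3) = 70.3
  B: 0 + 1(15.91) = 15.91
Total out = 370 mol/s; y_B = 15.91 / 370 = 0.043.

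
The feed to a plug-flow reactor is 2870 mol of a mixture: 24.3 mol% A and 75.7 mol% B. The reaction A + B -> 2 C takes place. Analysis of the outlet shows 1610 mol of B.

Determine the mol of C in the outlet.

1130 mol

For B: n = n₀ − 1ξ → 1610 = 2173 − 1ξ, giving ξ = 562.6 mol.
Outlet amounts (n = n₀ + ν ξ):
  A: 697.4 − 1(562.6) = 134.8
  B: 2173 − 1(562.6) = 1610
  C: 0 + 2(562.6) = 1125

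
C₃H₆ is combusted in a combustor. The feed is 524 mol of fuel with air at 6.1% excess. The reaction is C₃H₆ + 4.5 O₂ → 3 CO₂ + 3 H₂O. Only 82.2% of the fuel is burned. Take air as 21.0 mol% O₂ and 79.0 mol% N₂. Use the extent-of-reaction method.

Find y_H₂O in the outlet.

0.102

Stoichiometric O₂ = 4.5 × 524 = 2358 mol; O₂ fed = 2358 × 1.061 = 2502 mol.
N₂ fed = 2502 × 79/21 = 9412 mol.
Fuel reacted = 0.822 × 524 → ξ = 430.7 mol.
Outlet (n = n₀ + ν ξ):
  C₃H₆: 524 − 1(430.7) = 93.27
  O₂: 2502 − 4.5(430.7) = 563.6
  N₂: 9412 (inert)
  CO₂: 0 + 3(430.7) = 1292
  H₂O: 0 + 3(430.7) = 1292
Total out = 12650 mol; y_H₂O = 1292 / 12650 = 0.1021.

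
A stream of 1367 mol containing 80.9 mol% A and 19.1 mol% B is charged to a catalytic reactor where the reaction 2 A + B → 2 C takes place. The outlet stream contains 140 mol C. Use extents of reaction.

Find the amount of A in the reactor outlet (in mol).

966 mol

For C: n = n₀ + 2ξ → 140 = 0 + 2ξ, giving ξ = 70 mol.
Outlet amounts (n = n₀ + ν ξ):
  A: 1106 − 2(70) = 965.9
  B: 261.1 − 1(70) = 191.1
  C: 0 + 2(70) = 140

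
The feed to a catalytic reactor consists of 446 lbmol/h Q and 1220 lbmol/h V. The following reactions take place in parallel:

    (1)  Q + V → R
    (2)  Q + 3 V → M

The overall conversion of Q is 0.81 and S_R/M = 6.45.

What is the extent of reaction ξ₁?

ξ₁ = 313 lbmol/h

Conversion of Q: Q consumed = 0.81 × 446 = 361.3 lbmol/h = 1ξ₁ + 1ξ₂.
Selectivity: 1ξ₁ / (1ξ₂) = 6.45 → ξ₁ = 6.45 ξ₂.
Substitute: (1·6.45 + 1) ξ₂ = 361.3 → ξ₂ = 48.49 lbmol/h, ξ₁ = 312.8 lbmol/h.
Outlet amounts (n = n₀ + Σ ν·ξ):
  Q: 446 − 1(312.8) − 1(48.49) = 84.74
  V: 1220 − 1(312.8) − 3(48.49) = 761.8
  R: 0 + 1(312.8) = 312.8
  M: 0 + 1(48.49) = 48.49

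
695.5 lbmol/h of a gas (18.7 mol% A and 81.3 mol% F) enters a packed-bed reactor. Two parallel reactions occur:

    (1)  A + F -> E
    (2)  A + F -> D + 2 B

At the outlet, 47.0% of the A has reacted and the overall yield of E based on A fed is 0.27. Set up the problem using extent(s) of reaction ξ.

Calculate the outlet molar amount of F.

Yield of E: 1ξ₁ / 130.1 = 0.27 → ξ₁ = 35.12 lbmol/h.
Conversion of A: 1ξ₁ + 1ξ₂ = 0.47 × 130.1 = 61.13 → ξ₂ = 26.01 lbmol/h.
Outlet amounts (n = n₀ + Σ ν·ξ):
  A: 130.1 − 1(35.12) − 1(26.01) = 68.93
  F: 565.4 − 1(35.12) − 1(26.01) = 504.3
  E: 0 + 1(35.12) = 35.12
  D: 0 + 1(26.01) = 26.01
  B: 0 + 2(26.01) = 52.02

504 lbmol/h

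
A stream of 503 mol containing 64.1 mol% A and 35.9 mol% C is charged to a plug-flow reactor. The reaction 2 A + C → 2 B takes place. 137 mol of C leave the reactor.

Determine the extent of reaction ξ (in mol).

ξ = 43.6 mol

For C: n = n₀ − 1ξ → 137 = 180.6 − 1ξ, giving ξ = 43.58 mol.
Outlet amounts (n = n₀ + ν ξ):
  A: 322.4 − 2(43.58) = 235.3
  C: 180.6 − 1(43.58) = 137
  B: 0 + 2(43.58) = 87.15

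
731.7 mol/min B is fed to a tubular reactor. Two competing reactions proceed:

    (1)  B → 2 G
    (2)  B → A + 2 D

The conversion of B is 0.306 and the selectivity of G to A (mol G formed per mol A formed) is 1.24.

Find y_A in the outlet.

Conversion of B: B consumed = 0.306 × 731.7 = 223.9 mol/min = 1ξ₁ + 1ξ₂.
Selectivity: 2ξ₁ / (1ξ₂) = 1.24 → ξ₁ = 0.62 ξ₂.
Substitute: (1·0.62 + 1) ξ₂ = 223.9 → ξ₂ = 138.2 mol/min, ξ₁ = 85.69 mol/min.
Outlet amounts (n = n₀ + Σ ν·ξ):
  B: 731.7 − 1(85.69) − 1(138.2) = 507.8
  G: 0 + 2(85.69) = 171.4
  A: 0 + 1(138.2) = 138.2
  D: 0 + 2(138.2) = 276.4
Total out = 1094 mol/min; y_A = 138.2 / 1094 = 0.1264.

0.126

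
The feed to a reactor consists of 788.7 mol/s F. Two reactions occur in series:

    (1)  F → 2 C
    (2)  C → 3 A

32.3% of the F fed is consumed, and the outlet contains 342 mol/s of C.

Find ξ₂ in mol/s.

Conversion of F: F consumed = 1ξ₁ = 0.323 × 788.7 → ξ₁ = 254.8 mol/s.
C balance: n_C = 0 + 2ξ₁ − 1ξ₂ = 342 → ξ₂ = (2·254.8 − 342)/1 = 167.5 mol/s.
Outlet amounts (n = n₀ + Σ ν·ξ):
  F: 788.7 − 1(254.8) = 533.9
  C: 0 + 2(254.8) − 1(167.5) = 342
  A: 0 + 3(167.5) = 502.5

ξ₂ = 168 mol/s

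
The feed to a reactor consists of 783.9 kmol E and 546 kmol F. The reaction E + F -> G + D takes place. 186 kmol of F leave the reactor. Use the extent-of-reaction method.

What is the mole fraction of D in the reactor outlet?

For F: n = n₀ − 1ξ → 186 = 546 − 1ξ, giving ξ = 360 kmol.
Outlet amounts (n = n₀ + ν ξ):
  E: 783.9 − 1(360) = 423.9
  F: 546 − 1(360) = 186
  G: 0 + 1(360) = 360
  D: 0 + 1(360) = 360
Total out = 1330 kmol; y_D = 360 / 1330 = 0.2707.

0.271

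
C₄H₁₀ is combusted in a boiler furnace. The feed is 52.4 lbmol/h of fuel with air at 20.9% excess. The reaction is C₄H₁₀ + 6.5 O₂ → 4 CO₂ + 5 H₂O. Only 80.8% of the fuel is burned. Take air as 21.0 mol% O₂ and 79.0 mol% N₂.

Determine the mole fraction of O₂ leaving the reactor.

Stoichiometric O₂ = 6.5 × 52.4 = 340.6 lbmol/h; O₂ fed = 340.6 × 1.209 = 411.8 lbmol/h.
N₂ fed = 411.8 × 79/21 = 1549 lbmol/h.
Fuel reacted = 0.808 × 52.4 → ξ = 42.34 lbmol/h.
Outlet (n = n₀ + ν ξ):
  C₄H₁₀: 52.4 − 1(42.34) = 10.06
  O₂: 411.8 − 6.5(42.34) = 136.6
  N₂: 1549 (inert)
  CO₂: 0 + 4(42.34) = 169.4
  H₂O: 0 + 5(42.34) = 211.7
Total out = 2077 lbmol/h; y_O₂ = 136.6 / 2077 = 0.06577.

0.0658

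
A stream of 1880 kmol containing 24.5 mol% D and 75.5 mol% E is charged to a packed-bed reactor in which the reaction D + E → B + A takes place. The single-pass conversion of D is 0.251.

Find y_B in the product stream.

D reacted = 0.251 × 460.6 = 115.6 kmol; ν_D = −1, so ξ = 115.6/1 = 115.6 kmol.
Outlet amounts (n = n₀ + ν ξ):
  D: 460.6 − 1(115.6) = 345
  E: 1419 − 1(115.6) = 1304
  B: 0 + 1(115.6) = 115.6
  A: 0 + 1(115.6) = 115.6
Total out = 1880 kmol; y_B = 115.6 / 1880 = 0.06149.

0.0615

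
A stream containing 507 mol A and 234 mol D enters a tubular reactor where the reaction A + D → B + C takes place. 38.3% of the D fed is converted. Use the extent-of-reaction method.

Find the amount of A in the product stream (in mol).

417 mol

D reacted = 0.383 × 234 = 89.62 mol; ν_D = −1, so ξ = 89.62/1 = 89.62 mol.
Outlet amounts (n = n₀ + ν ξ):
  A: 507 − 1(89.62) = 417.4
  D: 234 − 1(89.62) = 144.4
  B: 0 + 1(89.62) = 89.62
  C: 0 + 1(89.62) = 89.62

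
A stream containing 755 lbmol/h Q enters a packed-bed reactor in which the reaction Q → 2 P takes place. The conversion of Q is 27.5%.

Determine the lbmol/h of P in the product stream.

415 lbmol/h

Q reacted = 0.275 × 755 = 207.6 lbmol/h; ν_Q = −1, so ξ = 207.6/1 = 207.6 lbmol/h.
Outlet amounts (n = n₀ + ν ξ):
  Q: 755 − 1(207.6) = 547.4
  P: 0 + 2(207.6) = 415.3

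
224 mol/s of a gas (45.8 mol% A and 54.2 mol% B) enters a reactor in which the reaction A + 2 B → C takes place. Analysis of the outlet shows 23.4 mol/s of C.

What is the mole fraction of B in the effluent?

0.421

For C: n = n₀ + 1ξ → 23.4 = 0 + 1ξ, giving ξ = 23.4 mol/s.
Outlet amounts (n = n₀ + ν ξ):
  A: 102.6 − 1(23.4) = 79.19
  B: 121.4 − 2(23.4) = 74.61
  C: 0 + 1(23.4) = 23.4
Total out = 177.2 mol/s; y_B = 74.61 / 177.2 = 0.421.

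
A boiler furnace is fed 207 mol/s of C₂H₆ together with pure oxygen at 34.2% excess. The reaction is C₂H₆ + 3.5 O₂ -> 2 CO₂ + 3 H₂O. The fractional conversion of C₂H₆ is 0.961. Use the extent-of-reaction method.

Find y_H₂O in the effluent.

Stoichiometric O₂ = 3.5 × 207 = 724.5 mol/s; O₂ fed = 724.5 × 1.342 = 972.3 mol/s.
Fuel reacted = 0.961 × 207 → ξ = 198.9 mol/s.
Outlet (n = n₀ + ν ξ):
  C₂H₆: 207 − 1(198.9) = 8.073
  O₂: 972.3 − 3.5(198.9) = 276
  CO₂: 0 + 2(198.9) = 397.9
  H₂O: 0 + 3(198.9) = 596.8
Total out = 1279 mol/s; y_H₂O = 596.8 / 1279 = 0.4667.

0.467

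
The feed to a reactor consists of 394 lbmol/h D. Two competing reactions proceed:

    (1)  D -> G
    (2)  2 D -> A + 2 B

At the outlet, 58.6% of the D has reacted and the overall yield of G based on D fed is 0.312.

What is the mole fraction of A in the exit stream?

Yield of G: 1ξ₁ / 394 = 0.312 → ξ₁ = 122.9 lbmol/h.
Conversion of D: 1ξ₁ + 2ξ₂ = 0.586 × 394 = 230.9 → ξ₂ = 53.98 lbmol/h.
Outlet amounts (n = n₀ + Σ ν·ξ):
  D: 394 − 1(122.9) − 2(53.98) = 163.1
  G: 0 + 1(122.9) = 122.9
  A: 0 + 1(53.98) = 53.98
  B: 0 + 2(53.98) = 108
Total out = 448 lbmol/h; y_A = 53.98 / 448 = 0.1205.

0.12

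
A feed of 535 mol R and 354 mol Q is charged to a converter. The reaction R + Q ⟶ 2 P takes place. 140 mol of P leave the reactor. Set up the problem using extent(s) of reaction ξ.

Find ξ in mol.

For P: n = n₀ + 2ξ → 140 = 0 + 2ξ, giving ξ = 70 mol.
Outlet amounts (n = n₀ + ν ξ):
  R: 535 − 1(70) = 465
  Q: 354 − 1(70) = 284
  P: 0 + 2(70) = 140

ξ = 70 mol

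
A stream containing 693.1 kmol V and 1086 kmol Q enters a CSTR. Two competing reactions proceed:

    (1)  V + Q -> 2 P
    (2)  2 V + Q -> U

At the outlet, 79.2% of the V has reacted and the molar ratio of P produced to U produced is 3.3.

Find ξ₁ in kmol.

ξ₁ = 248 kmol

Conversion of V: V consumed = 0.792 × 693.1 = 548.9 kmol = 1ξ₁ + 2ξ₂.
Selectivity: 2ξ₁ / (1ξ₂) = 3.3 → ξ₁ = 1.65 ξ₂.
Substitute: (1·1.65 + 2) ξ₂ = 548.9 → ξ₂ = 150.4 kmol, ξ₁ = 248.1 kmol.
Outlet amounts (n = n₀ + Σ ν·ξ):
  V: 693.1 − 1(248.1) − 2(150.4) = 144.2
  Q: 1086 − 1(248.1) − 1(150.4) = 687.5
  P: 0 + 2(248.1) = 496.3
  U: 0 + 1(150.4) = 150.4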